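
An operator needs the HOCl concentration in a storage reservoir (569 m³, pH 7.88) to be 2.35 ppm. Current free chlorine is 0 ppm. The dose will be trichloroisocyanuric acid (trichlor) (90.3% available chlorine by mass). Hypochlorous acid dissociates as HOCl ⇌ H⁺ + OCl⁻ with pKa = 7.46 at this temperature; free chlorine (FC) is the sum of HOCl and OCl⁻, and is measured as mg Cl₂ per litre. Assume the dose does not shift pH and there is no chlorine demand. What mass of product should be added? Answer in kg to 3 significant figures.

5.38 kg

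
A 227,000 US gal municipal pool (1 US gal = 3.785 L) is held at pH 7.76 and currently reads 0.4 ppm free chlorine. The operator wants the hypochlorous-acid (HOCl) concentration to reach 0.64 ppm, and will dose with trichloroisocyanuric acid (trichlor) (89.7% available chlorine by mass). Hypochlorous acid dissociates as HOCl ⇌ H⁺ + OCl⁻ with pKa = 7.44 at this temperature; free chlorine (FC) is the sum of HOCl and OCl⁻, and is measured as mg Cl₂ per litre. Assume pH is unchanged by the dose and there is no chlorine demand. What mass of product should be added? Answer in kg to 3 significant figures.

Volume: 227,000 US gal × 3.785 L/gal = 859,195 L.
[OCl⁻]/[HOCl] = 10^(pH − pKa) = 10^(7.76 − 7.44) = 2.089; fraction as HOCl = 1/(1 + 2.089) = 0.3237.
Free chlorine required for 0.64 ppm HOCl: 0.64 / 0.3237 = 1.977 ppm.
FC to add: 1.977 − 0.4 = 1.577 mg/L as Cl₂.
Cl₂ equivalent: 1.577 mg/L × 859,195 L = 1355 g.
Product at 89.7% available Cl: 1355 / 0.897 = 1511 g.

1.51 kg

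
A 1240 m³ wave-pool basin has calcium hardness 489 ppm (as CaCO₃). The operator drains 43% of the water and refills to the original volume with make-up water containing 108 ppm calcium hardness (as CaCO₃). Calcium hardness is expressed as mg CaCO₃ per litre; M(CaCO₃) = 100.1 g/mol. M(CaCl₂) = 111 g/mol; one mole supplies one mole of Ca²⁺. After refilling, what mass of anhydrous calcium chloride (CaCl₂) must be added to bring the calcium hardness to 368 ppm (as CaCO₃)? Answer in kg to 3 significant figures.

58.9 kg

Volume: 1240 m³ = 1,240,000 L.
After draining 43% and refilling: 489 × 0.57 + 108 × 0.43 = 325.17 ppm.
Deficit to target: 368 − 325.17 = 42.83 mg/L.
As CaCO₃: 42.83 mg/L × 1,240,000 L = 53,110 g; ÷ 100.1 = 530.6 mol Ca²⁺.
Mass: 530.6 × 111 = 58,890 g.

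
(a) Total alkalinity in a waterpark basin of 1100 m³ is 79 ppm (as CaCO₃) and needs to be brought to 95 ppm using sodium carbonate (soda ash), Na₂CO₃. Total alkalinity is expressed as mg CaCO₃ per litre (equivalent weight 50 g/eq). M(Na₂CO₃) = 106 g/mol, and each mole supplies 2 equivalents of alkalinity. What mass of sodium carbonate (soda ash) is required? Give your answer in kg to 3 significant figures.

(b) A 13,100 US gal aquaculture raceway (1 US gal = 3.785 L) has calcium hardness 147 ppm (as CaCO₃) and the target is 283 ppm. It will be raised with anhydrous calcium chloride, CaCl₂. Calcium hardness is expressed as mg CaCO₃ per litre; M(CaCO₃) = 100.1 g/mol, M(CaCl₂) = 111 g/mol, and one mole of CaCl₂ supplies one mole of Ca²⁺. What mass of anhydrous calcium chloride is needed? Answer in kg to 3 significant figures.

(a) 18.7 kg; (b) 7.48 kg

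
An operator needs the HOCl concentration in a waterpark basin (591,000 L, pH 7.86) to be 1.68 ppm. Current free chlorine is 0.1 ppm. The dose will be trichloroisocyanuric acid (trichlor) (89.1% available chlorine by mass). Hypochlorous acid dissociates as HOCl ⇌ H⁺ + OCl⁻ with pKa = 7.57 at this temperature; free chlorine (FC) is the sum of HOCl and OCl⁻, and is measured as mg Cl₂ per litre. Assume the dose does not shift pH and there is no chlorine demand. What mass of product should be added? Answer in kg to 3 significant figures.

3.22 kg

[OCl⁻]/[HOCl] = 10^(pH − pKa) = 10^(7.86 − 7.57) = 1.95; fraction as HOCl = 1/(1 + 1.95) = 0.339.
Free chlorine required for 1.68 ppm HOCl: 1.68 / 0.339 = 4.956 ppm.
FC to add: 4.956 − 0.1 = 4.856 mg/L as Cl₂.
Cl₂ equivalent: 4.856 mg/L × 591,000 L = 2870 g.
Product at 89.1% available Cl: 2870 / 0.891 = 3221 g.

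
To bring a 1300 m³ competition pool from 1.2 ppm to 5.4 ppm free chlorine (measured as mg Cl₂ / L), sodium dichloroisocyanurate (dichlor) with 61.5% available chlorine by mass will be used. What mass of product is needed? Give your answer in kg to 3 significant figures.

8.88 kg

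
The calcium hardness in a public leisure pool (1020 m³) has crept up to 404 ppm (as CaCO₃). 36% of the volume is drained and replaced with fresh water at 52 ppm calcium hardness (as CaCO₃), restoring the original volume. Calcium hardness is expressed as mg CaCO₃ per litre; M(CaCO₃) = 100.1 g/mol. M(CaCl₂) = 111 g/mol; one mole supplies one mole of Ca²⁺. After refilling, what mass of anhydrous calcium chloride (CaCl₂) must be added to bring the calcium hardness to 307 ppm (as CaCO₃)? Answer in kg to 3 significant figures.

33.6 kg

Volume: 1020 m³ = 1,020,000 L.
After draining 36% and refilling: 404 × 0.64 + 52 × 0.36 = 277.28 ppm.
Deficit to target: 307 − 277.28 = 29.72 mg/L.
As CaCO₃: 29.72 mg/L × 1,020,000 L = 30,310 g; ÷ 100.1 = 302.8 mol Ca²⁺.
Mass: 302.8 × 111 = 33,620 g.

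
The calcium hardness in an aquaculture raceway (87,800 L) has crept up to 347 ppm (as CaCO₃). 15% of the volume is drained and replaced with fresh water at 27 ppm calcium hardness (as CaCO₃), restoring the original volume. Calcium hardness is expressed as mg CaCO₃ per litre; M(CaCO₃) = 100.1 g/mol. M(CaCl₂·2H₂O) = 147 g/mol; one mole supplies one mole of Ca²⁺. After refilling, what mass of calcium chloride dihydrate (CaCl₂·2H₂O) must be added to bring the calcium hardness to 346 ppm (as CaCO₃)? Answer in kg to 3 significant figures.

After draining 15% and refilling: 347 × 0.85 + 27 × 0.15 = 299 ppm.
Deficit to target: 346 − 299 = 47 mg/L.
As CaCO₃: 47 mg/L × 87,800 L = 4127 g; ÷ 100.1 = 41.22 mol Ca²⁺.
Mass: 41.22 × 147 = 6060 g.

6.06 kg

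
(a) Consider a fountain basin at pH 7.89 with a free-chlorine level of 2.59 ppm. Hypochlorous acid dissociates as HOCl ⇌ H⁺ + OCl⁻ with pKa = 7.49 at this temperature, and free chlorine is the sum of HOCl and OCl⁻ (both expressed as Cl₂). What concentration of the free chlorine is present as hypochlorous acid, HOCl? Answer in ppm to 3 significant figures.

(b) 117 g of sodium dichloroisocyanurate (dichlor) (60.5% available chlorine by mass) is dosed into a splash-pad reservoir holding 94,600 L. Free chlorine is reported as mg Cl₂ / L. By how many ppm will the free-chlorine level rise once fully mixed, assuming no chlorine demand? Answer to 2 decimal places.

(a) 0.737 ppm; (b) 0.75 ppm

(a) [OCl⁻]/[HOCl] = 10^(pH − pKa) = 10^(7.89 − 7.49) = 10^0.40 = 2.512.
(a) Fraction as HOCl = 1 / (1 + 2.512) = 0.2847.
(a) HOCl = 0.2847 × 2.59 ppm = 0.7375 ppm.

(b) Available chlorine delivered: 117 g × 0.605 = 70.78 g as Cl₂.
(b) Concentration rise: 70.78 g / 94,600 L = 0.7483 mg/L = 0.75 ppm.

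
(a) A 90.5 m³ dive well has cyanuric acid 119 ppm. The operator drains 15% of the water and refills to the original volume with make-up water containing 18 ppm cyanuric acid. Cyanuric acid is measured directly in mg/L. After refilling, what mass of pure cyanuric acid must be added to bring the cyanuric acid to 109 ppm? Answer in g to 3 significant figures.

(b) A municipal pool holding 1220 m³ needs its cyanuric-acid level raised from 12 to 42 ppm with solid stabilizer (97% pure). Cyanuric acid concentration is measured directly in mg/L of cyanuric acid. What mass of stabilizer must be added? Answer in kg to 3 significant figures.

(a) 466 g; (b) 37.7 kg

(a) Volume: 90.5 m³ = 90,500 L.
(a) After draining 15% and refilling: 119 × 0.85 + 18 × 0.15 = 103.85 ppm.
(a) Deficit to target: 109 − 103.85 = 5.15 mg/L.
(a) Mass: 5.15 mg/L × 90,500 L = 466.1 g cyanuric acid.

(b) Volume: 1220 m³ = 1,220,000 L.
(b) CYA to add: (42 − 12) = 30 mg/L × 1,220,000 L = 36,600 g cyanuric acid.
(b) At 97% purity: 36,600 / 0.97 = 37,730 g product.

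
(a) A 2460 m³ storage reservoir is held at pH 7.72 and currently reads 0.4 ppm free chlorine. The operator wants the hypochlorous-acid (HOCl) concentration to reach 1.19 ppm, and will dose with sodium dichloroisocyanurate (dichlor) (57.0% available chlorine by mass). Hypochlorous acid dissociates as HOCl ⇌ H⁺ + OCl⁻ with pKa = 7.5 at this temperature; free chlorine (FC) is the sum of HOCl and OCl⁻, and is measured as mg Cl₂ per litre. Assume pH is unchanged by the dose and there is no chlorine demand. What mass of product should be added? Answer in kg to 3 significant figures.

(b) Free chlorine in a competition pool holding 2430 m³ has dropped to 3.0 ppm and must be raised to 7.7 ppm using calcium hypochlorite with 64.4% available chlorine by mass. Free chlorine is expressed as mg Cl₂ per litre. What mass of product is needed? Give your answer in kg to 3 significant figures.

(a) Volume: 2460 m³ = 2,460,000 L.
(a) [OCl⁻]/[HOCl] = 10^(pH − pKa) = 10^(7.72 − 7.5) = 1.66; fraction as HOCl = 1/(1 + 1.66) = 0.376.
(a) Free chlorine required for 1.19 ppm HOCl: 1.19 / 0.376 = 3.165 ppm.
(a) FC to add: 3.165 − 0.4 = 2.765 mg/L as Cl₂.
(a) Cl₂ equivalent: 2.765 mg/L × 2,460,000 L = 6802 g.
(a) Product at 57.0% available Cl: 6802 / 0.57 = 11,930 g.

(b) Volume: 2430 m³ = 2,430,000 L.
(b) Chlorine deficit: 7.7 − 3.0 = 4.7 ppm = 4.7 mg/L as Cl₂.
(b) Cl₂ equivalent needed: 4.7 mg/L × 2,430,000 L = 11,420,000 mg = 11,420 g.
(b) Product at 64.4% available chlorine: 11,420 / 0.644 = 17,730 g.

(a) 11.9 kg; (b) 17.7 kg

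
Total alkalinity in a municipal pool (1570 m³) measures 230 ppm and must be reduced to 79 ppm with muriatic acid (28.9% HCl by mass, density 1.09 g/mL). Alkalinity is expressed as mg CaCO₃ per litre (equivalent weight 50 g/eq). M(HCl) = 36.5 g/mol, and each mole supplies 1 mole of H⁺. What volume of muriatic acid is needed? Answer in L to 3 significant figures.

Volume: 1570 m³ = 1,570,000 L.
Alkalinity to neutralize: (230 − 79) = 151 mg/L as CaCO₃ × 1,570,000 L = 237,100 g as CaCO₃.
Equivalents of H⁺ required: 237,100 ÷ 50 g/eq = 4741 eq = 4741 mol HCl.
Mass of HCl: 4741 × 36.5 = 173,100 g.
Mass of 28.9% solution: 173,100 / 0.289 = 598,800 g.
Volume: 598,800 g ÷ 1.09 g/mL = 549,400 mL.

549 L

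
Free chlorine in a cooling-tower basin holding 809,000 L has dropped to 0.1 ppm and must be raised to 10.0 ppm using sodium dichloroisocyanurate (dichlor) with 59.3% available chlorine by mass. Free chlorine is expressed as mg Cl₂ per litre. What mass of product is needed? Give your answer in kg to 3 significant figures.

Chlorine deficit: 10.0 − 0.1 = 9.9 ppm = 9.9 mg/L as Cl₂.
Cl₂ equivalent needed: 9.9 mg/L × 809,000 L = 8,009,000 mg = 8009 g.
Product at 59.3% available chlorine: 8009 / 0.593 = 13,510 g.

13.5 kg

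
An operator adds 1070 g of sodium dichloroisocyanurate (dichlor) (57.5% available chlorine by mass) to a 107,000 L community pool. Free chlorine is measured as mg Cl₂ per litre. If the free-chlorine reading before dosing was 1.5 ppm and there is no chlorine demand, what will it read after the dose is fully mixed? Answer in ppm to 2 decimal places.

7.25 ppm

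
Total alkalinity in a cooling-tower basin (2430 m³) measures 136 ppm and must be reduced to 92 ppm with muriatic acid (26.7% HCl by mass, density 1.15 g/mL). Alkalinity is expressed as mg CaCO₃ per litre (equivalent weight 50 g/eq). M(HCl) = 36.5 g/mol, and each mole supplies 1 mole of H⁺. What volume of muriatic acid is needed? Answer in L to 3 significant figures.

254 L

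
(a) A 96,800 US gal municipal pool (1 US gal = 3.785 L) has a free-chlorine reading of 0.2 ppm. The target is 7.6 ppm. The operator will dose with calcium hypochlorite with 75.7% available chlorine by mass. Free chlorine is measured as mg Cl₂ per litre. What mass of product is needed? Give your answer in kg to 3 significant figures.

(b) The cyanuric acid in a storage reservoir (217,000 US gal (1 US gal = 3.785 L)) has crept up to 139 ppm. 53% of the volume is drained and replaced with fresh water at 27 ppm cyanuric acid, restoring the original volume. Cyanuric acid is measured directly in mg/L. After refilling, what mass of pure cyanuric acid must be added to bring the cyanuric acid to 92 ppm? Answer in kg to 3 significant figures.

(a) 3.58 kg; (b) 10.2 kg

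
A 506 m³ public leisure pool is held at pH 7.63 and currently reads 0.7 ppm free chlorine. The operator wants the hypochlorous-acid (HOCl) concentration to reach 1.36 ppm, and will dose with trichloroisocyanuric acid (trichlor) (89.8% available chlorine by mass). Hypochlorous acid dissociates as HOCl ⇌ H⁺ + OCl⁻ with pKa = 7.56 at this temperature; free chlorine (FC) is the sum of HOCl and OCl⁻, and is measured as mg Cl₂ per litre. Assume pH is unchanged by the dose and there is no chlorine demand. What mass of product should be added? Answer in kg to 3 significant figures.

Volume: 506 m³ = 506,000 L.
[OCl⁻]/[HOCl] = 10^(pH − pKa) = 10^(7.63 − 7.56) = 1.175; fraction as HOCl = 1/(1 + 1.175) = 0.4598.
Free chlorine required for 1.36 ppm HOCl: 1.36 / 0.4598 = 2.958 ppm.
FC to add: 2.958 − 0.7 = 2.258 mg/L as Cl₂.
Cl₂ equivalent: 2.258 mg/L × 506,000 L = 1142 g.
Product at 89.8% available Cl: 1142 / 0.898 = 1272 g.

1.27 kg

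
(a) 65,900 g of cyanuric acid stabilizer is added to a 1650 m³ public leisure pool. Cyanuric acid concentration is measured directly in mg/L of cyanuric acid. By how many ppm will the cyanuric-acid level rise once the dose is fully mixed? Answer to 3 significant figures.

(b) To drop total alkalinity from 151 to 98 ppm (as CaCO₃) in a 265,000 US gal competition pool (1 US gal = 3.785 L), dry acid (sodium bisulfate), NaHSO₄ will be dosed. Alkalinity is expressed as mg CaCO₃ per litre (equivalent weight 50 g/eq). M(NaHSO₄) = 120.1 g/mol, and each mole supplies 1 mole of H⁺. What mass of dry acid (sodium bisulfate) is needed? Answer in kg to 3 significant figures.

(a) 39.9 ppm; (b) 128 kg

(a) Volume: 1650 m³ = 1,650,000 L.
(a) Rise: 65,900 g / 1,650,000 L × 1000 = 39.94 mg/L.

(b) Volume: 265,000 US gal × 3.785 L/gal = 1,003,025 L.
(b) Alkalinity to neutralize: (151 − 98) = 53 mg/L as CaCO₃ × 1,003,025 L = 53,160 g as CaCO₃.
(b) Equivalents of H⁺ required: 53,160 ÷ 50 g/eq = 1063 eq = 1063 mol NaHSO₄.
(b) Mass of NaHSO₄: 1063 × 120.1 = 127,700 g.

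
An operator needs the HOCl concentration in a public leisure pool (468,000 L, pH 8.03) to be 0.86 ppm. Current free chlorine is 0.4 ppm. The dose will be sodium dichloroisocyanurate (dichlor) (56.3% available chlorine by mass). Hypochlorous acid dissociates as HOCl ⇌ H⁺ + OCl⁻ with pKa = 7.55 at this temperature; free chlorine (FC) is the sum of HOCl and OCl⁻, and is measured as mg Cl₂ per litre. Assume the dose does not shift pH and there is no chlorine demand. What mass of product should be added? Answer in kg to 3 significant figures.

2.54 kg

[OCl⁻]/[HOCl] = 10^(pH − pKa) = 10^(8.03 − 7.55) = 3.02; fraction as HOCl = 1/(1 + 3.02) = 0.2488.
Free chlorine required for 0.86 ppm HOCl: 0.86 / 0.2488 = 3.457 ppm.
FC to add: 3.457 − 0.4 = 3.057 mg/L as Cl₂.
Cl₂ equivalent: 3.057 mg/L × 468,000 L = 1431 g.
Product at 56.3% available Cl: 1431 / 0.563 = 2541 g.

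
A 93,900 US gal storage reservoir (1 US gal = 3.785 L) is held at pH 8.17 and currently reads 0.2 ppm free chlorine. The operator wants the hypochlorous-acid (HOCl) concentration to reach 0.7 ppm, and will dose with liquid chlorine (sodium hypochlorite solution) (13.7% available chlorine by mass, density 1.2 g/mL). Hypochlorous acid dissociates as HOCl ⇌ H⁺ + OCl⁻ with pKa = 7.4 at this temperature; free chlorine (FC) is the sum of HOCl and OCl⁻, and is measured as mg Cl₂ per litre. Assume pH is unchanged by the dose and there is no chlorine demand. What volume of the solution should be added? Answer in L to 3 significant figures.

Volume: 93,900 US gal × 3.785 L/gal = 355,412 L.
[OCl⁻]/[HOCl] = 10^(pH − pKa) = 10^(8.17 − 7.4) = 5.888; fraction as HOCl = 1/(1 + 5.888) = 0.1452.
Free chlorine required for 0.7 ppm HOCl: 0.7 / 0.1452 = 4.822 ppm.
FC to add: 4.822 − 0.2 = 4.622 mg/L as Cl₂.
Cl₂ equivalent: 4.622 mg/L × 355,412 L = 1643 g.
Product at 13.7% available Cl: 1643 / 0.137 = 11,990 g.
Volume: 11,990 g ÷ 1.2 g/mL = 9992 mL.

9.99 L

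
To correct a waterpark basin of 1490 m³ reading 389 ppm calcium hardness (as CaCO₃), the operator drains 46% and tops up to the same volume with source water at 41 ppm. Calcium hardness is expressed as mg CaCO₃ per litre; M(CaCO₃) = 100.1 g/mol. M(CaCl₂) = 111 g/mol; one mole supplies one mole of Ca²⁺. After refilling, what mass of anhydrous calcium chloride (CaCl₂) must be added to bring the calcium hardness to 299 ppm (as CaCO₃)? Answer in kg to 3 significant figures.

116 kg

Volume: 1490 m³ = 1,490,000 L.
After draining 46% and refilling: 389 × 0.54 + 41 × 0.46 = 228.92 ppm.
Deficit to target: 299 − 228.92 = 70.08 mg/L.
As CaCO₃: 70.08 mg/L × 1,490,000 L = 104,400 g; ÷ 100.1 = 1043 mol Ca²⁺.
Mass: 1043 × 111 = 115,800 g.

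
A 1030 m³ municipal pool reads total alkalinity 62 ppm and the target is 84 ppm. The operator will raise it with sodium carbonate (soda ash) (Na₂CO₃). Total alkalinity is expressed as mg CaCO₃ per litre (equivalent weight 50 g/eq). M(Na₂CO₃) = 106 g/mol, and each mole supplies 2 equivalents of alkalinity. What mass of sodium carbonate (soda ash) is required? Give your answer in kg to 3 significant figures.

24.0 kg

Volume: 1030 m³ = 1,030,000 L.
Alkalinity to add: (84 − 62) = 22 mg/L as CaCO₃ × 1,030,000 L = 22,660 g as CaCO₃.
Equivalents: 22,660 g ÷ 50 g/eq = 453.2 eq.
Each mole of Na₂CO₃ supplies 2 eq, so 453.2 / 2 = 226.6 mol.
Mass: 226.6 mol × 106 g/mol = 24,020 g.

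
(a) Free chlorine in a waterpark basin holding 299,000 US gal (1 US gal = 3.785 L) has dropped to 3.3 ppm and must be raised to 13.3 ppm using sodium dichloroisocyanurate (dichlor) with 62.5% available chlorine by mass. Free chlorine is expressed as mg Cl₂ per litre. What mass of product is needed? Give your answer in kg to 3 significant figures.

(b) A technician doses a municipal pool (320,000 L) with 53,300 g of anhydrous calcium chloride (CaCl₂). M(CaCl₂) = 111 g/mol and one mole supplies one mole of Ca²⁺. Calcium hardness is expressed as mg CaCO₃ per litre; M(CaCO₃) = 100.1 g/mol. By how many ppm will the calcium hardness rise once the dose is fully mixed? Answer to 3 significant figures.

(a) Volume: 299,000 US gal × 3.785 L/gal = 1,131,715 L.
(a) Chlorine deficit: 13.3 − 3.3 = 10 ppm = 10 mg/L as Cl₂.
(a) Cl₂ equivalent needed: 10 mg/L × 1,131,715 L = 11,320,000 mg = 11,320 g.
(a) Product at 62.5% available chlorine: 11,320 / 0.625 = 18,110 g.

(b) Moles of Ca²⁺: 53,300 g ÷ 111 g/mol = 480.2 mol.
(b) As CaCO₃: 480.2 mol × 100.1 g/mol = 48,070 g.
(b) Rise: 48,070 g / 320,000 L × 1000 = 150.2 mg/L.

(a) 18.1 kg; (b) 150 ppm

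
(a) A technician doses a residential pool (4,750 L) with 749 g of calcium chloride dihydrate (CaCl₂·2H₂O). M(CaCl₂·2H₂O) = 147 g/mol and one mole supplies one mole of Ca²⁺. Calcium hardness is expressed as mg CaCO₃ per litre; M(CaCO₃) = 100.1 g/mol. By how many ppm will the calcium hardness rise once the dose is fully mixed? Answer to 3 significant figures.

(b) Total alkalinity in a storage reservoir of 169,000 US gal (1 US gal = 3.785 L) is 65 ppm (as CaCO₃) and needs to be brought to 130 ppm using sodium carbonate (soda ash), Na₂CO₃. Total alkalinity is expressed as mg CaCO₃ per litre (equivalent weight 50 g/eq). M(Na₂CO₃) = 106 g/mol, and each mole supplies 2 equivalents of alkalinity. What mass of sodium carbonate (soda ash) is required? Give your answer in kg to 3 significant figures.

(a) 107 ppm; (b) 44.1 kg

(a) Moles of Ca²⁺: 749 g ÷ 147 g/mol = 5.095 mol.
(a) As CaCO₃: 5.095 mol × 100.1 g/mol = 510 g.
(a) Rise: 510 g / 4,750 L × 1000 = 107.4 mg/L.

(b) Volume: 169,000 US gal × 3.785 L/gal = 639,665 L.
(b) Alkalinity to add: (130 − 65) = 65 mg/L as CaCO₃ × 639,665 L = 41,580 g as CaCO₃.
(b) Equivalents: 41,580 g ÷ 50 g/eq = 831.6 eq.
(b) Each mole of Na₂CO₃ supplies 2 eq, so 831.6 / 2 = 415.8 mol.
(b) Mass: 415.8 mol × 106 g/mol = 44,070 g.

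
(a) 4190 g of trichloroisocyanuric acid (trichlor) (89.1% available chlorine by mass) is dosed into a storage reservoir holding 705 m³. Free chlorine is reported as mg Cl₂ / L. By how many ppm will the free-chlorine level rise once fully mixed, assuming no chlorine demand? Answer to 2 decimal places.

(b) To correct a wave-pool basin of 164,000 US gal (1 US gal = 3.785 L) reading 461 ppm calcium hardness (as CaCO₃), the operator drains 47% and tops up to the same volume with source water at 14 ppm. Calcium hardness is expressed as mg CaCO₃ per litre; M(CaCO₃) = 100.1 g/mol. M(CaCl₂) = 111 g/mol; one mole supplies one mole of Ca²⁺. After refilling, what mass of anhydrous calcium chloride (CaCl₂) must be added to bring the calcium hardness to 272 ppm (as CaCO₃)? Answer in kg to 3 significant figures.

(a) Volume: 705 m³ = 705,000 L.
(a) Available chlorine delivered: 4190 g × 0.891 = 3733 g as Cl₂.
(a) Concentration rise: 3733 g / 705,000 L = 5.295 mg/L = 5.30 ppm.

(b) Volume: 164,000 US gal × 3.785 L/gal = 620,740 L.
(b) After draining 47% and refilling: 461 × 0.53 + 14 × 0.47 = 250.91 ppm.
(b) Deficit to target: 272 − 250.91 = 21.09 mg/L.
(b) As CaCO₃: 21.09 mg/L × 620,740 L = 13,090 g; ÷ 100.1 = 130.8 mol Ca²⁺.
(b) Mass: 130.8 × 111 = 14,520 g.

(a) 5.30 ppm; (b) 14.5 kg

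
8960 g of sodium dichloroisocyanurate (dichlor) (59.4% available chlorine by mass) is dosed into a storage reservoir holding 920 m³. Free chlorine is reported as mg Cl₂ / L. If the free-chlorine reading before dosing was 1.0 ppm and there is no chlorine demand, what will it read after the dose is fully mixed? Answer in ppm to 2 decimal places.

6.79 ppm

Volume: 920 m³ = 920,000 L.
Available chlorine delivered: 8960 g × 0.594 = 5322 g as Cl₂.
Concentration rise: 5322 g / 920,000 L = 5.785 mg/L = 5.79 ppm.
Final FC: 1.0 + 5.79 = 6.79 ppm.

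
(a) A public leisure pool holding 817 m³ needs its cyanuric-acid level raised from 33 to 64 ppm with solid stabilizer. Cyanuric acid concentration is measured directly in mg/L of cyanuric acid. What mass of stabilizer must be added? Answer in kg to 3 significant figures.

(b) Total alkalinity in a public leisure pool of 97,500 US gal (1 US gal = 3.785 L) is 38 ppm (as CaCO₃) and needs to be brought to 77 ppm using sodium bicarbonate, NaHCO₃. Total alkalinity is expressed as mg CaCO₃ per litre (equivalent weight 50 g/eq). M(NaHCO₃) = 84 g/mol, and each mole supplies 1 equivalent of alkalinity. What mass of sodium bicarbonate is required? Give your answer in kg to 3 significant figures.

(a) 25.3 kg; (b) 24.2 kg

(a) Volume: 817 m³ = 817,000 L.
(a) CYA to add: (64 − 33) = 31 mg/L × 817,000 L = 25,330 g cyanuric acid.

(b) Volume: 97,500 US gal × 3.785 L/gal = 369,038 L.
(b) Alkalinity to add: (77 − 38) = 39 mg/L as CaCO₃ × 369,038 L = 14,390 g as CaCO₃.
(b) Equivalents: 14,390 g ÷ 50 g/eq = 287.8 eq.
(b) NaHCO₃ supplies 1 eq per mole → 287.8 mol.
(b) Mass: 287.8 mol × 84 g/mol = 24,180 g.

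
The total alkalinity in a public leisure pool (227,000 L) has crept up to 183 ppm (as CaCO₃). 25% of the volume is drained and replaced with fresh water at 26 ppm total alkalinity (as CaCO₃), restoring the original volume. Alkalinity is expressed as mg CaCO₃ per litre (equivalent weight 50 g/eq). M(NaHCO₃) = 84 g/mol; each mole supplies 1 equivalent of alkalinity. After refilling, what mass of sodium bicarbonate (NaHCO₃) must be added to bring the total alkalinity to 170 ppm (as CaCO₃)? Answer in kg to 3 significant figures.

10.0 kg

After draining 25% and refilling: 183 × 0.75 + 26 × 0.25 = 143.75 ppm.
Deficit to target: 170 − 143.75 = 26.25 mg/L.
As CaCO₃: 26.25 mg/L × 227,000 L = 5959 g; ÷ 50 g/eq ÷ 1 = 119.2 mol NaHCO₃.
Mass: 119.2 × 84 = 10,010 g.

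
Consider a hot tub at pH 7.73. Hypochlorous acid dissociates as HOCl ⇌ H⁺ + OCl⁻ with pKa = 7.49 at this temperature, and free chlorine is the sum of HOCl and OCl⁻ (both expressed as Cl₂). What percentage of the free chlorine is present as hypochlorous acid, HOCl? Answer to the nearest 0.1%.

36.5%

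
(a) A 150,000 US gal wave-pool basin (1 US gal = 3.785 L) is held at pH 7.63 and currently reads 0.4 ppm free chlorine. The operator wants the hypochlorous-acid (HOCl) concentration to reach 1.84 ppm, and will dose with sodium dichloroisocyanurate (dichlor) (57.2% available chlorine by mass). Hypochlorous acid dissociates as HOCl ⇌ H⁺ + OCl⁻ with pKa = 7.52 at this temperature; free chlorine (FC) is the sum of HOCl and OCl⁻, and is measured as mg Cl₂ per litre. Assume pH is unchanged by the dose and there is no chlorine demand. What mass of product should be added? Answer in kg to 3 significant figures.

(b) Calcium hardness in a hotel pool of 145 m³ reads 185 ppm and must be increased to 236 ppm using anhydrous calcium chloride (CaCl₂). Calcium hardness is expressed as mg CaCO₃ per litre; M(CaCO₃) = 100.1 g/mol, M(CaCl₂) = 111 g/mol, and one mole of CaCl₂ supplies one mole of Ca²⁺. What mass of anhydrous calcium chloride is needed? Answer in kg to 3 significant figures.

(a) 3.78 kg; (b) 8.20 kg

(a) Volume: 150,000 US gal × 3.785 L/gal = 567,750 L.
(a) [OCl⁻]/[HOCl] = 10^(pH − pKa) = 10^(7.63 − 7.52) = 1.288; fraction as HOCl = 1/(1 + 1.288) = 0.437.
(a) Free chlorine required for 1.84 ppm HOCl: 1.84 / 0.437 = 4.21 ppm.
(a) FC to add: 4.21 − 0.4 = 3.81 mg/L as Cl₂.
(a) Cl₂ equivalent: 3.81 mg/L × 567,750 L = 2163 g.
(a) Product at 57.2% available Cl: 2163 / 0.572 = 3782 g.

(b) Volume: 145 m³ = 145,000 L.
(b) Hardness to add: (236 − 185) = 51 mg/L as CaCO₃ × 145,000 L = 7395 g as CaCO₃.
(b) Moles of Ca²⁺ (1 mol Ca²⁺ ≡ 1 mol CaCO₃): 7395 / 100.1 g/mol = 73.88 mol.
(b) Mass of CaCl₂: 73.88 × 111 = 8200 g.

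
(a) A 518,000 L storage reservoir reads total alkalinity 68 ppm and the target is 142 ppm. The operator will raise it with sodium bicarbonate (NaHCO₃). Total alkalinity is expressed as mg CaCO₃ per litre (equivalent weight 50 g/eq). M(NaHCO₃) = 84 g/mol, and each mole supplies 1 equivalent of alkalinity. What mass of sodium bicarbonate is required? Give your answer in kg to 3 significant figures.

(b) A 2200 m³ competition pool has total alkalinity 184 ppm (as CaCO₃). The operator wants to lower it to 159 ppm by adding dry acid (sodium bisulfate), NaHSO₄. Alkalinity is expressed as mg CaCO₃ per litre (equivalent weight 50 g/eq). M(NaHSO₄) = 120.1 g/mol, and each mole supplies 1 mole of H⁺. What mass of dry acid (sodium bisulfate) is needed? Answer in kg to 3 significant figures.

(a) Alkalinity to add: (142 − 68) = 74 mg/L as CaCO₃ × 518,000 L = 38,330 g as CaCO₃.
(a) Equivalents: 38,330 g ÷ 50 g/eq = 766.6 eq.
(a) NaHCO₃ supplies 1 eq per mole → 766.6 mol.
(a) Mass: 766.6 mol × 84 g/mol = 64,400 g.

(b) Volume: 2200 m³ = 2,200,000 L.
(b) Alkalinity to neutralize: (184 − 159) = 25 mg/L as CaCO₃ × 2,200,000 L = 55,000 g as CaCO₃.
(b) Equivalents of H⁺ required: 55,000 ÷ 50 g/eq = 1100 eq = 1100 mol NaHSO₄.
(b) Mass of NaHSO₄: 1100 × 120.1 = 132,100 g.

(a) 64.4 kg; (b) 132 kg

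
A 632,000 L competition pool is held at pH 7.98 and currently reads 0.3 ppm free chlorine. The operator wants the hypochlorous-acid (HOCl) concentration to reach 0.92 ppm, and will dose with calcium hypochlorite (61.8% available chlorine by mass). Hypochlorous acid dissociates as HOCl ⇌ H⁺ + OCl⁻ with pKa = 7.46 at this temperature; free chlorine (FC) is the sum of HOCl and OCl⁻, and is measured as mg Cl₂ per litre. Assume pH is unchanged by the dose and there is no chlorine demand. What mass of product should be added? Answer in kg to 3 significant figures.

[OCl⁻]/[HOCl] = 10^(pH − pKa) = 10^(7.98 − 7.46) = 3.311; fraction as HOCl = 1/(1 + 3.311) = 0.2319.
Free chlorine required for 0.92 ppm HOCl: 0.92 / 0.2319 = 3.966 ppm.
FC to add: 3.966 − 0.3 = 3.666 mg/L as Cl₂.
Cl₂ equivalent: 3.666 mg/L × 632,000 L = 2317 g.
Product at 61.8% available Cl: 2317 / 0.618 = 3749 g.

3.75 kg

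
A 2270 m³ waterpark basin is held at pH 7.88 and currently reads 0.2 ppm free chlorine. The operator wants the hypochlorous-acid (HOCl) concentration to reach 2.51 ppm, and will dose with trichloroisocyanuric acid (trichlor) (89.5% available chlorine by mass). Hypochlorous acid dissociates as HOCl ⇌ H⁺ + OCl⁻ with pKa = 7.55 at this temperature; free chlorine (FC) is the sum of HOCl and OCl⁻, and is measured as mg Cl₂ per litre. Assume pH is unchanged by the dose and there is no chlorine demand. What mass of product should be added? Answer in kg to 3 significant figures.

Volume: 2270 m³ = 2,270,000 L.
[OCl⁻]/[HOCl] = 10^(pH − pKa) = 10^(7.88 − 7.55) = 2.138; fraction as HOCl = 1/(1 + 2.138) = 0.3187.
Free chlorine required for 2.51 ppm HOCl: 2.51 / 0.3187 = 7.876 ppm.
FC to add: 7.876 − 0.2 = 7.676 mg/L as Cl₂.
Cl₂ equivalent: 7.676 mg/L × 2,270,000 L = 17,430 g.
Product at 89.5% available Cl: 17,430 / 0.895 = 19,470 g.

19.5 kg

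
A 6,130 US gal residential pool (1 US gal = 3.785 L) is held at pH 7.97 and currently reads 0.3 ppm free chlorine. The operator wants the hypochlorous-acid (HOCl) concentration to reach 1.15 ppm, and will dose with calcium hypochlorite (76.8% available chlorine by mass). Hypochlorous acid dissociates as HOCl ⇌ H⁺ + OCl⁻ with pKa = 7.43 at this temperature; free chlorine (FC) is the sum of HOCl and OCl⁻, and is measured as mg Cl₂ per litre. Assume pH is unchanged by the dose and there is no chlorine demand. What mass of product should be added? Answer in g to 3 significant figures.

146 g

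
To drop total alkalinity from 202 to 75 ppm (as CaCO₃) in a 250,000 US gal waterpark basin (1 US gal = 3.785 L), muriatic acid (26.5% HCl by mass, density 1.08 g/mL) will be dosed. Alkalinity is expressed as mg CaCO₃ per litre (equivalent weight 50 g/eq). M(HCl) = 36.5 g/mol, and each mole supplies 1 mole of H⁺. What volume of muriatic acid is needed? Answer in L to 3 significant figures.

Volume: 250,000 US gal × 3.785 L/gal = 946,250 L.
Alkalinity to neutralize: (202 − 75) = 127 mg/L as CaCO₃ × 946,250 L = 120,200 g as CaCO₃.
Equivalents of H⁺ required: 120,200 ÷ 50 g/eq = 2403 eq = 2403 mol HCl.
Mass of HCl: 2403 × 36.5 = 87,730 g.
Mass of 26.5% solution: 87,730 / 0.265 = 331,000 g.
Volume: 331,000 g ÷ 1.08 g/mL = 306,500 mL.

307 L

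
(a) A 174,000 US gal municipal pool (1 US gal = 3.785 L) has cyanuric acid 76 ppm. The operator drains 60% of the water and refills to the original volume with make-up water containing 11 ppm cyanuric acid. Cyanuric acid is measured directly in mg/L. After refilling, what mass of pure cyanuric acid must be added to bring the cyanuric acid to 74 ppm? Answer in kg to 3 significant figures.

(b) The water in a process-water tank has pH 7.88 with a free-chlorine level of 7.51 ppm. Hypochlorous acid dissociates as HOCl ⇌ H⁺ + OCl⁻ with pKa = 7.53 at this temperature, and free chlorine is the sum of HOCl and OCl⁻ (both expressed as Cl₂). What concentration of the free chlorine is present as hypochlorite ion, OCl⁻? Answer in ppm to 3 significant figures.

(a) Volume: 174,000 US gal × 3.785 L/gal = 658,590 L.
(a) After draining 60% and refilling: 76 × 0.40 + 11 × 0.60 = 37 ppm.
(a) Deficit to target: 74 − 37 = 37 mg/L.
(a) Mass: 37 mg/L × 658,590 L = 24,370 g cyanuric acid.

(b) [OCl⁻]/[HOCl] = 10^(pH − pKa) = 10^(7.88 − 7.53) = 10^0.35 = 2.239.
(b) Fraction as HOCl = 1 / (1 + 2.239) = 0.3088.
(b) OCl⁻ = (1 − 0.3088) × 7.51 ppm = 5.191 ppm.

(a) 24.4 kg; (b) 5.19 ppm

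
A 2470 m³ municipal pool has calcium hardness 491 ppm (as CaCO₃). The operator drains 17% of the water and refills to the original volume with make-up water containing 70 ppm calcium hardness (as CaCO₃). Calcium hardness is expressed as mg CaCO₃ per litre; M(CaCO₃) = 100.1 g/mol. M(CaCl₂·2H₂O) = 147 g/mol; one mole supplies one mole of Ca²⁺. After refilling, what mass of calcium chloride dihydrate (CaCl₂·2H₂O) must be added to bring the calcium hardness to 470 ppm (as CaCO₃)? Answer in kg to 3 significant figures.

183 kg

Volume: 2470 m³ = 2,470,000 L.
After draining 17% and refilling: 491 × 0.83 + 70 × 0.17 = 419.43 ppm.
Deficit to target: 470 − 419.43 = 50.57 mg/L.
As CaCO₃: 50.57 mg/L × 2,470,000 L = 124,900 g; ÷ 100.1 = 1248 mol Ca²⁺.
Mass: 1248 × 147 = 183,400 g.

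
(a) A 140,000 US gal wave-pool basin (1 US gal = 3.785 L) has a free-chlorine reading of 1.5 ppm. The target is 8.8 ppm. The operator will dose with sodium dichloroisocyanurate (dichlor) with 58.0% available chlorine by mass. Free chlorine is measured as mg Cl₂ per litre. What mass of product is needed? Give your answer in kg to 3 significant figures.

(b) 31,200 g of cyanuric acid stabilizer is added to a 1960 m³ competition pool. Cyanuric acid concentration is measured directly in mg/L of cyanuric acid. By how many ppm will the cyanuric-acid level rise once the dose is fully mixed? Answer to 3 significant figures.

(a) Volume: 140,000 US gal × 3.785 L/gal = 529,900 L.
(a) Chlorine deficit: 8.8 − 1.5 = 7.3 ppm = 7.3 mg/L as Cl₂.
(a) Cl₂ equivalent needed: 7.3 mg/L × 529,900 L = 3,868,000 mg = 3868 g.
(a) Product at 58.0% available chlorine: 3868 / 0.58 = 6669 g.

(b) Volume: 1960 m³ = 1,960,000 L.
(b) Rise: 31,200 g / 1,960,000 L × 1000 = 15.92 mg/L.

(a) 6.67 kg; (b) 15.9 ppm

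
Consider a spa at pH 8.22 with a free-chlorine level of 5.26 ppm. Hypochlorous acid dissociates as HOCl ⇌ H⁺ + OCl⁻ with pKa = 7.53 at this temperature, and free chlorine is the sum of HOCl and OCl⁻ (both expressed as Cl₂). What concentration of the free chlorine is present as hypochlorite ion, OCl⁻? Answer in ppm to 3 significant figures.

[OCl⁻]/[HOCl] = 10^(pH − pKa) = 10^(8.22 − 7.53) = 10^0.69 = 4.898.
Fraction as HOCl = 1 / (1 + 4.898) = 0.1696.
OCl⁻ = (1 − 0.1696) × 5.26 ppm = 4.368 ppm.

4.37 ppm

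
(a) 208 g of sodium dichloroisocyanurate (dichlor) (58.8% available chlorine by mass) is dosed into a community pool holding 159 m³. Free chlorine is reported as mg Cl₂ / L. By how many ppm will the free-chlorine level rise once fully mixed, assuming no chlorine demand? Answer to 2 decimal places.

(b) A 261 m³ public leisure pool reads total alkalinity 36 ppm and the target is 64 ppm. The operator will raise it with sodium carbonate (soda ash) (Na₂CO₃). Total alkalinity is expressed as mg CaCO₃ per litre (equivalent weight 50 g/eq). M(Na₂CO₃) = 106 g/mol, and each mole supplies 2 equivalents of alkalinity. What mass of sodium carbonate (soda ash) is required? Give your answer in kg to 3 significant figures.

(a) Volume: 159 m³ = 159,000 L.
(a) Available chlorine delivered: 208 g × 0.588 = 122.3 g as Cl₂.
(a) Concentration rise: 122.3 g / 159,000 L = 0.7692 mg/L = 0.77 ppm.

(b) Volume: 261 m³ = 261,000 L.
(b) Alkalinity to add: (64 − 36) = 28 mg/L as CaCO₃ × 261,000 L = 7308 g as CaCO₃.
(b) Equivalents: 7308 g ÷ 50 g/eq = 146.2 eq.
(b) Each mole of Na₂CO₃ supplies 2 eq, so 146.2 / 2 = 73.08 mol.
(b) Mass: 73.08 mol × 106 g/mol = 7746 g.

(a) 0.77 ppm; (b) 7.75 kg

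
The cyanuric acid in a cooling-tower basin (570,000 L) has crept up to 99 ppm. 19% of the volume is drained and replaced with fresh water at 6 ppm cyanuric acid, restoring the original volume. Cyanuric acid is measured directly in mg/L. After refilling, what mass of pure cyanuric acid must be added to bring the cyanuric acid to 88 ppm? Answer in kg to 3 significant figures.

3.80 kg

After draining 19% and refilling: 99 × 0.81 + 6 × 0.19 = 81.33 ppm.
Deficit to target: 88 − 81.33 = 6.67 mg/L.
Mass: 6.67 mg/L × 570,000 L = 3802 g cyanuric acid.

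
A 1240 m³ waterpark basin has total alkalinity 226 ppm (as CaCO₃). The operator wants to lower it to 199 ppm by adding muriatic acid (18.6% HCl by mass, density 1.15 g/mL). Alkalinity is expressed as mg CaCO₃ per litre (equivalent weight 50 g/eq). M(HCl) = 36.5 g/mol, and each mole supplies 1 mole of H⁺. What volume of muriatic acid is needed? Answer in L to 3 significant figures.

Volume: 1240 m³ = 1,240,000 L.
Alkalinity to neutralize: (226 − 199) = 27 mg/L as CaCO₃ × 1,240,000 L = 33,480 g as CaCO₃.
Equivalents of H⁺ required: 33,480 ÷ 50 g/eq = 669.6 eq = 669.6 mol HCl.
Mass of HCl: 669.6 × 36.5 = 24,440 g.
Mass of 18.6% solution: 24,440 / 0.186 = 131,400 g.
Volume: 131,400 g ÷ 1.15 g/mL = 114,300 mL.

114 L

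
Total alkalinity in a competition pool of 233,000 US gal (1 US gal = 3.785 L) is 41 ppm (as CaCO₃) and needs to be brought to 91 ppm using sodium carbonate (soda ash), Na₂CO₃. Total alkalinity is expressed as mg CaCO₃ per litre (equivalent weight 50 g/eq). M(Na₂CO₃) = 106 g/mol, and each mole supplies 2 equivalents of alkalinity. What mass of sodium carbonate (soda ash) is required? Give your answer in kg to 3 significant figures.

46.7 kg

Volume: 233,000 US gal × 3.785 L/gal = 881,905 L.
Alkalinity to add: (91 − 41) = 50 mg/L as CaCO₃ × 881,905 L = 44,100 g as CaCO₃.
Equivalents: 44,100 g ÷ 50 g/eq = 881.9 eq.
Each mole of Na₂CO₃ supplies 2 eq, so 881.9 / 2 = 441 mol.
Mass: 441 mol × 106 g/mol = 46,740 g.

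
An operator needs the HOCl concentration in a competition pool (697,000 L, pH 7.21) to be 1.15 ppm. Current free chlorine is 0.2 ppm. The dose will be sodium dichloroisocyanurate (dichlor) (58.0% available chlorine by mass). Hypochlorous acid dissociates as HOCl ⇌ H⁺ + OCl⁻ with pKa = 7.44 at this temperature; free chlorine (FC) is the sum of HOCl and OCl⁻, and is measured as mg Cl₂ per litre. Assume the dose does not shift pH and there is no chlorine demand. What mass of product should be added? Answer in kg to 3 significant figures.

[OCl⁻]/[HOCl] = 10^(pH − pKa) = 10^(7.21 − 7.44) = 0.5888; fraction as HOCl = 1/(1 + 0.5888) = 0.6294.
Free chlorine required for 1.15 ppm HOCl: 1.15 / 0.6294 = 1.827 ppm.
FC to add: 1.827 − 0.2 = 1.627 mg/L as Cl₂.
Cl₂ equivalent: 1.627 mg/L × 697,000 L = 1134 g.
Product at 58.0% available Cl: 1134 / 0.58 = 1955 g.

1.96 kg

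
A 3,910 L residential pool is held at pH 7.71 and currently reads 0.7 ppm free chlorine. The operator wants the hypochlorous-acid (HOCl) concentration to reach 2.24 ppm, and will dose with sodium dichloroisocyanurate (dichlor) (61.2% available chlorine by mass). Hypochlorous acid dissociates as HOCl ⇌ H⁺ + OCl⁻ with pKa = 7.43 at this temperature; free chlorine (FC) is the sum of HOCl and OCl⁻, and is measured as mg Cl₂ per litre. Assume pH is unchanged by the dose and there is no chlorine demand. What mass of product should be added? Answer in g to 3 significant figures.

[OCl⁻]/[HOCl] = 10^(pH − pKa) = 10^(7.71 − 7.43) = 1.905; fraction as HOCl = 1/(1 + 1.905) = 0.3442.
Free chlorine required for 2.24 ppm HOCl: 2.24 / 0.3442 = 6.508 ppm.
FC to add: 6.508 − 0.7 = 5.808 mg/L as Cl₂.
Cl₂ equivalent: 5.808 mg/L × 3,910 L = 22.71 g.
Product at 61.2% available Cl: 22.71 / 0.612 = 37.11 g.

37.1 g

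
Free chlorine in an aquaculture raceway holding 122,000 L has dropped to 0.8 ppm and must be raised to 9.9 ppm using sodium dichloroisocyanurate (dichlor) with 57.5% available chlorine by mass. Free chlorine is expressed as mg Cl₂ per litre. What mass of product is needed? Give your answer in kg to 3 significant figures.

Chlorine deficit: 9.9 − 0.8 = 9.1 ppm = 9.1 mg/L as Cl₂.
Cl₂ equivalent needed: 9.1 mg/L × 122,000 L = 1,110,000 mg = 1110 g.
Product at 57.5% available chlorine: 1110 / 0.575 = 1931 g.

1.93 kg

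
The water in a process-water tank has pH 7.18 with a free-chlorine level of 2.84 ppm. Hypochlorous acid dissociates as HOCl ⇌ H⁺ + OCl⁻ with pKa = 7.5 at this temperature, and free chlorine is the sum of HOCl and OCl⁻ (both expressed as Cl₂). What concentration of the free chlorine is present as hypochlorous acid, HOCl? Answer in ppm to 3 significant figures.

1.92 ppm

[OCl⁻]/[HOCl] = 10^(pH − pKa) = 10^(7.18 − 7.5) = 10^-0.32 = 0.4786.
Fraction as HOCl = 1 / (1 + 0.4786) = 0.6763.
HOCl = 0.6763 × 2.84 ppm = 1.921 ppm.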